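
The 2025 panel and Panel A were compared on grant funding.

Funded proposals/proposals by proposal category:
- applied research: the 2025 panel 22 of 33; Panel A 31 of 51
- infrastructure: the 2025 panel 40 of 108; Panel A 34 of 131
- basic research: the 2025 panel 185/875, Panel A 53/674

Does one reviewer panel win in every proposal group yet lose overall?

Applied research: the 2025 panel 22/33 = 66.7%, Panel A 31/51 = 60.8% → the 2025 panel
Infrastructure: the 2025 panel 40/108 = 37.0%, Panel A 34/131 = 26.0% → the 2025 panel
Basic research: the 2025 panel 185/875 = 21.1%, Panel A 53/674 = 7.9% → the 2025 panel
Overall: the 2025 panel 247/1016 = 24.3%, Panel A 118/856 = 13.8% → the 2025 panel
The 2025 panel wins overall and in every proposal group — no reversal.

No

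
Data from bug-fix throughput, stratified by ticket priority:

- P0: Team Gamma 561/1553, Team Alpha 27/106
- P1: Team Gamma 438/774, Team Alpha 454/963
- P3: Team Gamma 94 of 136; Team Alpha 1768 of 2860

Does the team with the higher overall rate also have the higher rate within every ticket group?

P0: Team Gamma 561/1553 = 36.1%, Team Alpha 27/106 = 25.5% → Team Gamma
P1: Team Gamma 438/774 = 56.6%, Team Alpha 454/963 = 47.1% → Team Gamma
P3: Team Gamma 94/136 = 69.1%, Team Alpha 1768/2860 = 61.8% → Team Gamma
Overall: Team Gamma 1093/2463 = 44.4%, Team Alpha 2249/3929 = 57.2% → Team Alpha
Team Gamma wins each ticket group but Team Alpha wins overall — the comparison reverses. Team Gamma's tickets skew toward P0, which has a lower base rate.

No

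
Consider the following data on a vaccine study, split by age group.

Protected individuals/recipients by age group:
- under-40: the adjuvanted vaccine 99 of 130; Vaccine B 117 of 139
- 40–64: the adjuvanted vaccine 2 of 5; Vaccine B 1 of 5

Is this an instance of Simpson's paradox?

No

Under-40: the adjuvanted vaccine 99/130 = 76.2%, Vaccine B 117/139 = 84.2% → Vaccine B
40–64: the adjuvanted vaccine 2/5 = 40.0%, Vaccine B 1/5 = 20.0% → the adjuvanted vaccine
Overall: the adjuvanted vaccine 101/135 = 74.8%, Vaccine B 118/144 = 81.9% → Vaccine B
Neither sweeps: the adjuvanted vaccine wins 1 of 2 groups, Vaccine B wins 1. Vaccine B wins overall but not every group — no Simpson reversal.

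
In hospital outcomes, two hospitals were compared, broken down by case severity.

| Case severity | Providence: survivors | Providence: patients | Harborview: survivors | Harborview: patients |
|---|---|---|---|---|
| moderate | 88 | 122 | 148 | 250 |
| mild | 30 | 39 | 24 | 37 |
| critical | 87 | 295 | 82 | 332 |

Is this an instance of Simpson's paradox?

No

Moderate: Providence 88/122 = 72.1%, Harborview 148/250 = 59.2% → Providence
Mild: Providence 30/39 = 76.9%, Harborview 24/37 = 64.9% → Providence
Critical: Providence 87/295 = 29.5%, Harborview 82/332 = 24.7% → Providence
Overall: Providence 205/456 = 45.0%, Harborview 254/619 = 41.0% → Providence
Providence wins overall and in every case group — no reversal.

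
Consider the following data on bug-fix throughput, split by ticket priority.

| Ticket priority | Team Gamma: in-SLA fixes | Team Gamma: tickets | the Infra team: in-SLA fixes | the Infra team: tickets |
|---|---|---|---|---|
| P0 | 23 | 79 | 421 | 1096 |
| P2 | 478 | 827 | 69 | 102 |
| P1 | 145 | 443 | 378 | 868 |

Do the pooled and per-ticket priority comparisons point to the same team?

No

P0: Team Gamma 23/79 = 29.1%, the Infra team 421/1096 = 38.4% → the Infra team
P2: Team Gamma 478/827 = 57.8%, the Infra team 69/102 = 67.6% → the Infra team
P1: Team Gamma 145/443 = 32.7%, the Infra team 378/868 = 43.5% → the Infra team
Overall: Team Gamma 646/1349 = 47.9%, the Infra team 868/2066 = 42.0% → Team Gamma
The Infra team wins each ticket group but Team Gamma wins overall — the comparison reverses. The Infra team's tickets skew toward P0, which has a lower base rate.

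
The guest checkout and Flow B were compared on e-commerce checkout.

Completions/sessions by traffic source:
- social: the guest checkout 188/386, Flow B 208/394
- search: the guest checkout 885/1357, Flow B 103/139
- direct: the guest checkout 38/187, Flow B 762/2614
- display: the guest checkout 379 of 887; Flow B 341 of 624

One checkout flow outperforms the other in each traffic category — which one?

Flow B

Social: the guest checkout 188/386 = 48.7%, Flow B 208/394 = 52.8% → Flow B
Search: the guest checkout 885/1357 = 65.2%, Flow B 103/139 = 74.1% → Flow B
Direct: the guest checkout 38/187 = 20.3%, Flow B 762/2614 = 29.2% → Flow B
Display: the guest checkout 379/887 = 42.7%, Flow B 341/624 = 54.6% → Flow B
Flow B has the higher rate in all 4 groups.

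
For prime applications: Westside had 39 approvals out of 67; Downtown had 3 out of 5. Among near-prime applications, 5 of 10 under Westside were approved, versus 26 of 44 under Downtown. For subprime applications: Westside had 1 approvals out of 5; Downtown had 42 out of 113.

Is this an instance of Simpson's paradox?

Yes

Prime: Westside 39/67 = 58.2%, Downtown 3/5 = 60.0% → Downtown
Near-prime: Westside 5/10 = 50.0%, Downtown 26/44 = 59.1% → Downtown
Subprime: Westside 1/5 = 20.0%, Downtown 42/113 = 37.2% → Downtown
Overall: Westside 45/82 = 54.9%, Downtown 71/162 = 43.8% → Westside
Downtown wins each credit group but Westside wins overall — the comparison reverses. Downtown's applications skew toward subprime, which has a lower base rate.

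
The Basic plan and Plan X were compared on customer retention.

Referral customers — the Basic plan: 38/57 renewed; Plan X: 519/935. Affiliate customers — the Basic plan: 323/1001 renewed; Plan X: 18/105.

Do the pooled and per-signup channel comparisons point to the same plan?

No

Referral: the Basic plan 38/57 = 66.7%, Plan X 519/935 = 55.5% → the Basic plan
Affiliate: the Basic plan 323/1001 = 32.3%, Plan X 18/105 = 17.1% → the Basic plan
Overall: the Basic plan 361/1058 = 34.1%, Plan X 537/1040 = 51.6% → Plan X
The Basic plan wins each signup group but Plan X wins overall — the comparison reverses. The Basic plan's customers skew toward affiliate, which has a lower base rate.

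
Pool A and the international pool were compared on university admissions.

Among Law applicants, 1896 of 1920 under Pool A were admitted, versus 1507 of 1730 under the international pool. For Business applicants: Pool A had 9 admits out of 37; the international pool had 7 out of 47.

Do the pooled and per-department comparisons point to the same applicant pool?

Yes

Law: Pool A 1896/1920 = 98.8%, the international pool 1507/1730 = 87.1% → Pool A
Business: Pool A 9/37 = 24.3%, the international pool 7/47 = 14.9% → Pool A
Overall: Pool A 1905/1957 = 97.3%, the international pool 1514/1777 = 85.2% → Pool A
Pool A wins overall and in every department group — no reversal.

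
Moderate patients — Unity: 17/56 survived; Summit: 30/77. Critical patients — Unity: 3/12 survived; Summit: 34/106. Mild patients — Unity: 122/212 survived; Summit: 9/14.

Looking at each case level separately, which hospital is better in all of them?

Moderate: Unity 17/56 = 30.4%, Summit 30/77 = 39.0% → Summit
Critical: Unity 3/12 = 25.0%, Summit 34/106 = 32.1% → Summit
Mild: Unity 122/212 = 57.5%, Summit 9/14 = 64.3% → Summit
Summit has the higher rate in all 3 groups.

Summit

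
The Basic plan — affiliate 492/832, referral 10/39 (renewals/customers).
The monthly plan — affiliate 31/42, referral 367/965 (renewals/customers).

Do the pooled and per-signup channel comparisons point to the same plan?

Affiliate: the Basic plan 492/832 = 59.1%, the monthly plan 31/42 = 73.8% → the monthly plan
Referral: the Basic plan 10/39 = 25.6%, the monthly plan 367/965 = 38.0% → the monthly plan
Overall: the Basic plan 502/871 = 57.6%, the monthly plan 398/1007 = 39.5% → the Basic plan
The monthly plan wins each signup group but the Basic plan wins overall — the comparison reverses. The monthly plan's customers skew toward referral, which has a lower base rate.

No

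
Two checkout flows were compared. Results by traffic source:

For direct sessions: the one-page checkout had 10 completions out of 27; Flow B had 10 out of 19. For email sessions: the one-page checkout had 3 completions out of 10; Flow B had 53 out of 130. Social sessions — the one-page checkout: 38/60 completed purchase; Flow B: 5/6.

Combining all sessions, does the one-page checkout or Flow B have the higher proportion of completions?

Direct: the one-page checkout 10/27 = 37.0%, Flow B 10/19 = 52.6% → Flow B
Email: the one-page checkout 3/10 = 30.0%, Flow B 53/130 = 40.8% → Flow B
Social: the one-page checkout 38/60 = 63.3%, Flow B 5/6 = 83.3% → Flow B
Overall: the one-page checkout 51/97 = 52.6%, Flow B 68/155 = 43.9% → the one-page checkout
(Flow B wins every traffic group but the one-page checkout wins overall — Flow B's sessions skew toward the low-rate email group.)

the one-page checkout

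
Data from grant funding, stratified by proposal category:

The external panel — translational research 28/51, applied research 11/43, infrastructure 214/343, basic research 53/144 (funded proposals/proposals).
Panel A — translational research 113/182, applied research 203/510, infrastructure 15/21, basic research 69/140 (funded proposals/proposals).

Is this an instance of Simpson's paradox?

Yes

Translational research: the external panel 28/51 = 54.9%, Panel A 113/182 = 62.1% → Panel A
Applied research: the external panel 11/43 = 25.6%, Panel A 203/510 = 39.8% → Panel A
Infrastructure: the external panel 214/343 = 62.4%, Panel A 15/21 = 71.4% → Panel A
Basic research: the external panel 53/144 = 36.8%, Panel A 69/140 = 49.3% → Panel A
Overall: the external panel 306/581 = 52.7%, Panel A 400/853 = 46.9% → the external panel
Panel A wins each proposal group but the external panel wins overall — the comparison reverses. Panel A's proposals skew toward applied research, which has a lower base rate.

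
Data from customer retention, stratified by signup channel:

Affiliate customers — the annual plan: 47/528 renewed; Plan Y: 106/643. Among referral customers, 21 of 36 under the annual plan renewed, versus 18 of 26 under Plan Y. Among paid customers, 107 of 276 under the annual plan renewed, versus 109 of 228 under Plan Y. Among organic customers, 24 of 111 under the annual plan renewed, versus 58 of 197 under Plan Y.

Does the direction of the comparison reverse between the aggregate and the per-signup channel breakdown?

No

Affiliate: the annual plan 47/528 = 8.9%, Plan Y 106/643 = 16.5% → Plan Y
Referral: the annual plan 21/36 = 58.3%, Plan Y 18/26 = 69.2% → Plan Y
Paid: the annual plan 107/276 = 38.8%, Plan Y 109/228 = 47.8% → Plan Y
Organic: the annual plan 24/111 = 21.6%, Plan Y 58/197 = 29.4% → Plan Y
Overall: the annual plan 199/951 = 20.9%, Plan Y 291/1094 = 26.6% → Plan Y
Plan Y wins overall and in every signup group — no reversal.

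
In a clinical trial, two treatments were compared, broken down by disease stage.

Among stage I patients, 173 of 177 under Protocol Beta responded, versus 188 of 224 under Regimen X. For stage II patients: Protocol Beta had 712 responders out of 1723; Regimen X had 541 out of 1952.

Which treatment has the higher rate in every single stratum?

Protocol Beta

Stage I: Protocol Beta 173/177 = 97.7%, Regimen X 188/224 = 83.9% → Protocol Beta
Stage II: Protocol Beta 712/1723 = 41.3%, Regimen X 541/1952 = 27.7% → Protocol Beta
Protocol Beta has the higher rate in both groups.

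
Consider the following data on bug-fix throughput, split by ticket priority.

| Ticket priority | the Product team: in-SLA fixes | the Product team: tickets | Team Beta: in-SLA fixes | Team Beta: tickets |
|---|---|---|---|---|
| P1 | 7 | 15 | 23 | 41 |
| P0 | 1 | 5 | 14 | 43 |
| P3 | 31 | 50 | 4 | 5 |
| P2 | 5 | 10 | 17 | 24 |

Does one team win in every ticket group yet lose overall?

P1: the Product team 7/15 = 46.7%, Team Beta 23/41 = 56.1% → Team Beta
P0: the Product team 1/5 = 20.0%, Team Beta 14/43 = 32.6% → Team Beta
P3: the Product team 31/50 = 62.0%, Team Beta 4/5 = 80.0% → Team Beta
P2: the Product team 5/10 = 50.0%, Team Beta 17/24 = 70.8% → Team Beta
Overall: the Product team 44/80 = 55.0%, Team Beta 58/113 = 51.3% → the Product team
Team Beta wins each ticket group but the Product team wins overall — the comparison reverses. Team Beta's tickets skew toward P0, which has a lower base rate.

Yes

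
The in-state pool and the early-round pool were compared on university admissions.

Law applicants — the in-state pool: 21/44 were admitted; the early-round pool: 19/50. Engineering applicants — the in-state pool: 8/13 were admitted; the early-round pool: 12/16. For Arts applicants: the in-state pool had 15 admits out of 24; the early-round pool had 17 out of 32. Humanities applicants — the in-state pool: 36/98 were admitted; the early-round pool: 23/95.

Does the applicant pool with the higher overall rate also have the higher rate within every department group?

Law: the in-state pool 21/44 = 47.7%, the early-round pool 19/50 = 38.0% → the in-state pool
Engineering: the in-state pool 8/13 = 61.5%, the early-round pool 12/16 = 75.0% → the early-round pool
Arts: the in-state pool 15/24 = 62.5%, the early-round pool 17/32 = 53.1% → the in-state pool
Humanities: the in-state pool 36/98 = 36.7%, the early-round pool 23/95 = 24.2% → the in-state pool
Overall: the in-state pool 80/179 = 44.7%, the early-round pool 71/193 = 36.8% → the in-state pool
Neither sweeps: the in-state pool wins 3 of 4 groups, the early-round pool wins 1. The in-state pool wins overall but not every group — no Simpson reversal.

No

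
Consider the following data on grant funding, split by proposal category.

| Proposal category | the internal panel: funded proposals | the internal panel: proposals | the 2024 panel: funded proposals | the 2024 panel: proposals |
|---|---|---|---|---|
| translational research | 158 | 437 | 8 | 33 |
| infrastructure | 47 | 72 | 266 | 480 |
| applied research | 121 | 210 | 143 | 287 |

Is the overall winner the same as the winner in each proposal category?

No

Translational research: the internal panel 158/437 = 36.2%, the 2024 panel 8/33 = 24.2% → the internal panel
Infrastructure: the internal panel 47/72 = 65.3%, the 2024 panel 266/480 = 55.4% → the internal panel
Applied research: the internal panel 121/210 = 57.6%, the 2024 panel 143/287 = 49.8% → the internal panel
Overall: the internal panel 326/719 = 45.3%, the 2024 panel 417/800 = 52.1% → the 2024 panel
The internal panel wins each proposal group but the 2024 panel wins overall — the comparison reverses. The internal panel's proposals skew toward translational research, which has a lower base rate.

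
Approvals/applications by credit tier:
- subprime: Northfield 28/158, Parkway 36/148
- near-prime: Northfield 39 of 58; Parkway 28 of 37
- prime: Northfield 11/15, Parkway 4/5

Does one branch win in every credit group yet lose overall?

Subprime: Northfield 28/158 = 17.7%, Parkway 36/148 = 24.3% → Parkway
Near-prime: Northfield 39/58 = 67.2%, Parkway 28/37 = 75.7% → Parkway
Prime: Northfield 11/15 = 73.3%, Parkway 4/5 = 80.0% → Parkway
Overall: Northfield 78/231 = 33.8%, Parkway 68/190 = 35.8% → Parkway
Parkway wins overall and in every credit group — no reversal.

No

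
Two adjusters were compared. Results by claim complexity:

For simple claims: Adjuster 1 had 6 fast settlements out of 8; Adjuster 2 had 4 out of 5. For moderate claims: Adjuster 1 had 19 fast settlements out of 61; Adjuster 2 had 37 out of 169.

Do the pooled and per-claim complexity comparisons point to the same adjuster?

No

Simple: Adjuster 1 6/8 = 75.0%, Adjuster 2 4/5 = 80.0% → Adjuster 2
Moderate: Adjuster 1 19/61 = 31.1%, Adjuster 2 37/169 = 21.9% → Adjuster 1
Overall: Adjuster 1 25/69 = 36.2%, Adjuster 2 41/174 = 23.6% → Adjuster 1
Neither sweeps: Adjuster 1 wins 1 of 2 groups, Adjuster 2 wins 1. Adjuster 1 wins overall but not every group — no Simpson reversal.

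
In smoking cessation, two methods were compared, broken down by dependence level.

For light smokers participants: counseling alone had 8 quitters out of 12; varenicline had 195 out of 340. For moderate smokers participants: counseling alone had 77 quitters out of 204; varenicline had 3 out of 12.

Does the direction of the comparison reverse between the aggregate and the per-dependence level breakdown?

Yes

Light smokers: counseling alone 8/12 = 66.7%, varenicline 195/340 = 57.4% → counseling alone
Moderate smokers: counseling alone 77/204 = 37.7%, varenicline 3/12 = 25.0% → counseling alone
Overall: counseling alone 85/216 = 39.4%, varenicline 198/352 = 56.2% → varenicline
Counseling alone wins each dependence group but varenicline wins overall — the comparison reverses. Counseling alone's participants skew toward moderate smokers, which has a lower base rate.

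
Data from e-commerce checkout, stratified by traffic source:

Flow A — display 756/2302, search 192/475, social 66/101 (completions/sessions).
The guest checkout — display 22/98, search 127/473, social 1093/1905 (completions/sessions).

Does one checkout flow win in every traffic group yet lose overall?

Display: Flow A 756/2302 = 32.8%, the guest checkout 22/98 = 22.4% → Flow A
Search: Flow A 192/475 = 40.4%, the guest checkout 127/473 = 26.8% → Flow A
Social: Flow A 66/101 = 65.3%, the guest checkout 1093/1905 = 57.4% → Flow A
Overall: Flow A 1014/2878 = 35.2%, the guest checkout 1242/2476 = 50.2% → the guest checkout
Flow A wins each traffic group but the guest checkout wins overall — the comparison reverses. Flow A's sessions skew toward display, which has a lower base rate.

Yes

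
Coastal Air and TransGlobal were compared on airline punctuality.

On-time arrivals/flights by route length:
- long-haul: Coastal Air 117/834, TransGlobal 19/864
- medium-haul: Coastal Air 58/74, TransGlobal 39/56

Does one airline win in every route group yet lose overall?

No

Long-haul: Coastal Air 117/834 = 14.0%, TransGlobal 19/864 = 2.2% → Coastal Air
Medium-haul: Coastal Air 58/74 = 78.4%, TransGlobal 39/56 = 69.6% → Coastal Air
Overall: Coastal Air 175/908 = 19.3%, TransGlobal 58/920 = 6.3% → Coastal Air
Coastal Air wins overall and in every route group — no reversal.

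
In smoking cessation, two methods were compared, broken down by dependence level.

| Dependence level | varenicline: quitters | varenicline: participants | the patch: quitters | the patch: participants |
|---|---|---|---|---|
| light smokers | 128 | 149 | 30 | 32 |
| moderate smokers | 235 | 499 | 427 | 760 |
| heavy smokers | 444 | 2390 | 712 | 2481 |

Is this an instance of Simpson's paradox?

No

Light smokers: varenicline 128/149 = 85.9%, the patch 30/32 = 93.8% → the patch
Moderate smokers: varenicline 235/499 = 47.1%, the patch 427/760 = 56.2% → the patch
Heavy smokers: varenicline 444/2390 = 18.6%, the patch 712/2481 = 28.7% → the patch
Overall: varenicline 807/3038 = 26.6%, the patch 1169/3273 = 35.7% → the patch
The patch wins overall and in every dependence group — no reversal.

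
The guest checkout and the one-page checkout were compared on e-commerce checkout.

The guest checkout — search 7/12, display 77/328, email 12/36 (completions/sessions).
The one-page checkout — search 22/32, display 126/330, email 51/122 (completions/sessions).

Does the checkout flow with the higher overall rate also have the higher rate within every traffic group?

Search: the guest checkout 7/12 = 58.3%, the one-page checkout 22/32 = 68.8% → the one-page checkout
Display: the guest checkout 77/328 = 23.5%, the one-page checkout 126/330 = 38.2% → the one-page checkout
Email: the guest checkout 12/36 = 33.3%, the one-page checkout 51/122 = 41.8% → the one-page checkout
Overall: the guest checkout 96/376 = 25.5%, the one-page checkout 199/484 = 41.1% → the one-page checkout
The one-page checkout wins overall and in every traffic group — no reversal.

Yes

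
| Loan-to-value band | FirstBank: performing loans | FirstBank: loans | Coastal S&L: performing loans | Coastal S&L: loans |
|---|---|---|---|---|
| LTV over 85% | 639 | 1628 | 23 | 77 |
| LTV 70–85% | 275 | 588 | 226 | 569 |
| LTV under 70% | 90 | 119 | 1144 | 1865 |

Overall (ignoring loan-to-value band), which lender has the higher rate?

Coastal S&L

LTV over 85%: FirstBank 639/1628 = 39.3%, Coastal S&L 23/77 = 29.9% → FirstBank
LTV 70–85%: FirstBank 275/588 = 46.8%, Coastal S&L 226/569 = 39.7% → FirstBank
LTV under 70%: FirstBank 90/119 = 75.6%, Coastal S&L 1144/1865 = 61.3% → FirstBank
Overall: FirstBank 1004/2335 = 43.0%, Coastal S&L 1393/2511 = 55.5% → Coastal S&L
(FirstBank wins every loan-to-value group but Coastal S&L wins overall — FirstBank's loans skew toward the low-rate LTV over 85% group.)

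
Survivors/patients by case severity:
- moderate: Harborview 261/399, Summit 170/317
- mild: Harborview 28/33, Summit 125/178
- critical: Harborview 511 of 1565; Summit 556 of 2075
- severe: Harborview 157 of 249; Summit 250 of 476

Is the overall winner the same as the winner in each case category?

Yes

Moderate: Harborview 261/399 = 65.4%, Summit 170/317 = 53.6% → Harborview
Mild: Harborview 28/33 = 84.8%, Summit 125/178 = 70.2% → Harborview
Critical: Harborview 511/1565 = 32.7%, Summit 556/2075 = 26.8% → Harborview
Severe: Harborview 157/249 = 63.1%, Summit 250/476 = 52.5% → Harborview
Overall: Harborview 957/2246 = 42.6%, Summit 1101/3046 = 36.1% → Harborview
Harborview wins overall and in every case group — no reversal.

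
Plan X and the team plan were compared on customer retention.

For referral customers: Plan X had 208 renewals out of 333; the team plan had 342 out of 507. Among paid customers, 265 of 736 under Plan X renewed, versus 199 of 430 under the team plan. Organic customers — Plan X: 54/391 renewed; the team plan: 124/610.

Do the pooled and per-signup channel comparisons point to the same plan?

Referral: Plan X 208/333 = 62.5%, the team plan 342/507 = 67.5% → the team plan
Paid: Plan X 265/736 = 36.0%, the team plan 199/430 = 46.3% → the team plan
Organic: Plan X 54/391 = 13.8%, the team plan 124/610 = 20.3% → the team plan
Overall: Plan X 527/1460 = 36.1%, the team plan 665/1547 = 43.0% → the team plan
The team plan wins overall and in every signup group — no reversal.

Yes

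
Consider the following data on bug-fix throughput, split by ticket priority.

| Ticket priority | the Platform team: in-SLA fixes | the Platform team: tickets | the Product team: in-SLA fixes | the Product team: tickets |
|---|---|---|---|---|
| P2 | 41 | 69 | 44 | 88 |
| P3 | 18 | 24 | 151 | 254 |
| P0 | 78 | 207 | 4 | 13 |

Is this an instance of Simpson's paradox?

Yes

P2: the Platform team 41/69 = 59.4%, the Product team 44/88 = 50.0% → the Platform team
P3: the Platform team 18/24 = 75.0%, the Product team 151/254 = 59.4% → the Platform team
P0: the Platform team 78/207 = 37.7%, the Product team 4/13 = 30.8% → the Platform team
Overall: the Platform team 137/300 = 45.7%, the Product team 199/355 = 56.1% → the Product team
The Platform team wins each ticket group but the Product team wins overall — the comparison reverses. The Platform team's tickets skew toward P0, which has a lower base rate.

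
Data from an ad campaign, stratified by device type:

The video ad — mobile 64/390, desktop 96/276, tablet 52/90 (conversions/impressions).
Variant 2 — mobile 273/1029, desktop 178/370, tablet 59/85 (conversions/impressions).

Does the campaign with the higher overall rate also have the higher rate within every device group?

Yes

Mobile: the video ad 64/390 = 16.4%, Variant 2 273/1029 = 26.5% → Variant 2
Desktop: the video ad 96/276 = 34.8%, Variant 2 178/370 = 48.1% → Variant 2
Tablet: the video ad 52/90 = 57.8%, Variant 2 59/85 = 69.4% → Variant 2
Overall: the video ad 212/756 = 28.0%, Variant 2 510/1484 = 34.4% → Variant 2
Variant 2 wins overall and in every device group — no reversal.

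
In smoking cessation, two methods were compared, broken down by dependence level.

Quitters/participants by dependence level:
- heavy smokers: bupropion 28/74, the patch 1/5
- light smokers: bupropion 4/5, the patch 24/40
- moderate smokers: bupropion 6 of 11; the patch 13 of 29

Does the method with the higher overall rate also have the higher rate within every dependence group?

Heavy smokers: bupropion 28/74 = 37.8%, the patch 1/5 = 20.0% → bupropion
Light smokers: bupropion 4/5 = 80.0%, the patch 24/40 = 60.0% → bupropion
Moderate smokers: bupropion 6/11 = 54.5%, the patch 13/29 = 44.8% → bupropion
Overall: bupropion 38/90 = 42.2%, the patch 38/74 = 51.4% → the patch
Bupropion wins each dependence group but the patch wins overall — the comparison reverses. Bupropion's participants skew toward heavy smokers, which has a lower base rate.

No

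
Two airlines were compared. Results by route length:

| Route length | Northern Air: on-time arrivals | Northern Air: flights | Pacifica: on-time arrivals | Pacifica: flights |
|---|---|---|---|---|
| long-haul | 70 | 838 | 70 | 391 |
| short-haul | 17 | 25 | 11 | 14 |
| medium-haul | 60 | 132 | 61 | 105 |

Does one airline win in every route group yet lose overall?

Long-haul: Northern Air 70/838 = 8.4%, Pacifica 70/391 = 17.9% → Pacifica
Short-haul: Northern Air 17/25 = 68.0%, Pacifica 11/14 = 78.6% → Pacifica
Medium-haul: Northern Air 60/132 = 45.5%, Pacifica 61/105 = 58.1% → Pacifica
Overall: Northern Air 147/995 = 14.8%, Pacifica 142/510 = 27.8% → Pacifica
Pacifica wins overall and in every route group — no reversal.

No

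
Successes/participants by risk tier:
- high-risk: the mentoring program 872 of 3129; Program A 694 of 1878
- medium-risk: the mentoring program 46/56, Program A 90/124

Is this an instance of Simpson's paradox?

No

High-risk: the mentoring program 872/3129 = 27.9%, Program A 694/1878 = 37.0% → Program A
Medium-risk: the mentoring program 46/56 = 82.1%, Program A 90/124 = 72.6% → the mentoring program
Overall: the mentoring program 918/3185 = 28.8%, Program A 784/2002 = 39.2% → Program A
Neither sweeps: the mentoring program wins 1 of 2 groups, Program A wins 1. Program A wins overall but not every group — no Simpson reversal.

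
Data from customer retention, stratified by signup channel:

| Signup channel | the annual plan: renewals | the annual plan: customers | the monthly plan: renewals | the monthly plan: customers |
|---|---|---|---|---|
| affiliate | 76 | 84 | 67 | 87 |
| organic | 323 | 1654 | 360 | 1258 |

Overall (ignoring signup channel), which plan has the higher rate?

Affiliate: the annual plan 76/84 = 90.5%, the monthly plan 67/87 = 77.0% → the annual plan
Organic: the annual plan 323/1654 = 19.5%, the monthly plan 360/1258 = 28.6% → the monthly plan
Overall: the annual plan 399/1738 = 23.0%, the monthly plan 427/1345 = 31.7% → the monthly plan
(Neither sweeps every signup group, but the monthly plan has the higher pooled rate.)

the monthly plan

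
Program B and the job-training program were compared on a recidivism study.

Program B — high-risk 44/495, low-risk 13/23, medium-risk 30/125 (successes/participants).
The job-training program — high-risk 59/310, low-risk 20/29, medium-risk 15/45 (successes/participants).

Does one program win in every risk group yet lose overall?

No

High-risk: Program B 44/495 = 8.9%, the job-training program 59/310 = 19.0% → the job-training program
Low-risk: Program B 13/23 = 56.5%, the job-training program 20/29 = 69.0% → the job-training program
Medium-risk: Program B 30/125 = 24.0%, the job-training program 15/45 = 33.3% → the job-training program
Overall: Program B 87/643 = 13.5%, the job-training program 94/384 = 24.5% → the job-training program
The job-training program wins overall and in every risk group — no reversal.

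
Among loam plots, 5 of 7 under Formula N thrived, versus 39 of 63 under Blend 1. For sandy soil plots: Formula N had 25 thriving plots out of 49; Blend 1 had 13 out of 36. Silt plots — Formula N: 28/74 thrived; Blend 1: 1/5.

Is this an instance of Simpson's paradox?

Loam: Formula N 5/7 = 71.4%, Blend 1 39/63 = 61.9% → Formula N
Sandy soil: Formula N 25/49 = 51.0%, Blend 1 13/36 = 36.1% → Formula N
Silt: Formula N 28/74 = 37.8%, Blend 1 1/5 = 20.0% → Formula N
Overall: Formula N 58/130 = 44.6%, Blend 1 53/104 = 51.0% → Blend 1
Formula N wins each soil group but Blend 1 wins overall — the comparison reverses. Formula N's plots skew toward silt, which has a lower base rate.

Yes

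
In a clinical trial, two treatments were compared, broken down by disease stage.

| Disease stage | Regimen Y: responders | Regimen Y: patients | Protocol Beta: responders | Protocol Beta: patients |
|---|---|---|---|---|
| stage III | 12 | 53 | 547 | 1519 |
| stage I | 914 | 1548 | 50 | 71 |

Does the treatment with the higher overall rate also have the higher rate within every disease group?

No

Stage III: Regimen Y 12/53 = 22.6%, Protocol Beta 547/1519 = 36.0% → Protocol Beta
Stage I: Regimen Y 914/1548 = 59.0%, Protocol Beta 50/71 = 70.4% → Protocol Beta
Overall: Regimen Y 926/1601 = 57.8%, Protocol Beta 597/1590 = 37.5% → Regimen Y
Protocol Beta wins each disease group but Regimen Y wins overall — the comparison reverses. Protocol Beta's patients skew toward stage III, which has a lower base rate.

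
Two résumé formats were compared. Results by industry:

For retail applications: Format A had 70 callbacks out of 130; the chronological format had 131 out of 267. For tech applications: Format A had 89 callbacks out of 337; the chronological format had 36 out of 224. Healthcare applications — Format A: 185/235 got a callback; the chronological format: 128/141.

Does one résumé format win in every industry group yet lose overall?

No

Retail: Format A 70/130 = 53.8%, the chronological format 131/267 = 49.1% → Format A
Tech: Format A 89/337 = 26.4%, the chronological format 36/224 = 16.1% → Format A
Healthcare: Format A 185/235 = 78.7%, the chronological format 128/141 = 90.8% → the chronological format
Overall: Format A 344/702 = 49.0%, the chronological format 295/632 = 46.7% → Format A
Neither sweeps: Format A wins 2 of 3 groups, the chronological format wins 1. Format A wins overall but not every group — no Simpson reversal.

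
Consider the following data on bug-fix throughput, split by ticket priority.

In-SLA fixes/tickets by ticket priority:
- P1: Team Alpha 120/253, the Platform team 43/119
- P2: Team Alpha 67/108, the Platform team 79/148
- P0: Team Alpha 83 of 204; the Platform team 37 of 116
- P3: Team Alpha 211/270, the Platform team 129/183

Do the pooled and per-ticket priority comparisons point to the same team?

Yes

P1: Team Alpha 120/253 = 47.4%, the Platform team 43/119 = 36.1% → Team Alpha
P2: Team Alpha 67/108 = 62.0%, the Platform team 79/148 = 53.4% → Team Alpha
P0: Team Alpha 83/204 = 40.7%, the Platform team 37/116 = 31.9% → Team Alpha
P3: Team Alpha 211/270 = 78.1%, the Platform team 129/183 = 70.5% → Team Alpha
Overall: Team Alpha 481/835 = 57.6%, the Platform team 288/566 = 50.9% → Team Alpha
Team Alpha wins overall and in every ticket group — no reversal.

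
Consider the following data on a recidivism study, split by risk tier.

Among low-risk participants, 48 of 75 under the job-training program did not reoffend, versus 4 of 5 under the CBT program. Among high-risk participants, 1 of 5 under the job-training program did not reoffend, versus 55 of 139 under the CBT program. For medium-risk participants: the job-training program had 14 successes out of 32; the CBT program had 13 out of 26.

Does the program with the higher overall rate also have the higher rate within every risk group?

No

Low-risk: the job-training program 48/75 = 64.0%, the CBT program 4/5 = 80.0% → the CBT program
High-risk: the job-training program 1/5 = 20.0%, the CBT program 55/139 = 39.6% → the CBT program
Medium-risk: the job-training program 14/32 = 43.8%, the CBT program 13/26 = 50.0% → the CBT program
Overall: the job-training program 63/112 = 56.2%, the CBT program 72/170 = 42.4% → the job-training program
The CBT program wins each risk group but the job-training program wins overall — the comparison reverses. The CBT program's participants skew toward high-risk, which has a lower base rate.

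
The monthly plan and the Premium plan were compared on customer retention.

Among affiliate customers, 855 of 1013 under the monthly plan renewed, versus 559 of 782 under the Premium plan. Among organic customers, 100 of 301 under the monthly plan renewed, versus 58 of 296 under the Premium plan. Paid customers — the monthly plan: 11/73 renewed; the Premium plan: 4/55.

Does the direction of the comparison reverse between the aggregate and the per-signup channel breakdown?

No

Affiliate: the monthly plan 855/1013 = 84.4%, the Premium plan 559/782 = 71.5% → the monthly plan
Organic: the monthly plan 100/301 = 33.2%, the Premium plan 58/296 = 19.6% → the monthly plan
Paid: the monthly plan 11/73 = 15.1%, the Premium plan 4/55 = 7.3% → the monthly plan
Overall: the monthly plan 966/1387 = 69.6%, the Premium plan 621/1133 = 54.8% → the monthly plan
The monthly plan wins overall and in every signup group — no reversal.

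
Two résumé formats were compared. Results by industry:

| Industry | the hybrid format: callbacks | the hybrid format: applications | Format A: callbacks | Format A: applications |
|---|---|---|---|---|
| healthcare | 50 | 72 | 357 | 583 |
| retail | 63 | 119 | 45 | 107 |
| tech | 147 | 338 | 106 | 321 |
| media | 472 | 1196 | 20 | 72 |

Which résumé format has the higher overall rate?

Healthcare: the hybrid format 50/72 = 69.4%, Format A 357/583 = 61.2% → the hybrid format
Retail: the hybrid format 63/119 = 52.9%, Format A 45/107 = 42.1% → the hybrid format
Tech: the hybrid format 147/338 = 43.5%, Format A 106/321 = 33.0% → the hybrid format
Media: the hybrid format 472/1196 = 39.5%, Format A 20/72 = 27.8% → the hybrid format
Overall: the hybrid format 732/1725 = 42.4%, Format A 528/1083 = 48.8% → Format A
(The hybrid format wins every industry group but Format A wins overall — the hybrid format's applications skew toward the low-rate media group.)

Format A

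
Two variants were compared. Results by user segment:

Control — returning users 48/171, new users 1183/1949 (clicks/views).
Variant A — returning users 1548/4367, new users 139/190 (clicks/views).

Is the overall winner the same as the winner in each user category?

Returning users: Control 48/171 = 28.1%, Variant A 1548/4367 = 35.4% → Variant A
New users: Control 1183/1949 = 60.7%, Variant A 139/190 = 73.2% → Variant A
Overall: Control 1231/2120 = 58.1%, Variant A 1687/4557 = 37.0% → Control
Variant A wins each user group but Control wins overall — the comparison reverses. Variant A's views skew toward returning users, which has a lower base rate.

No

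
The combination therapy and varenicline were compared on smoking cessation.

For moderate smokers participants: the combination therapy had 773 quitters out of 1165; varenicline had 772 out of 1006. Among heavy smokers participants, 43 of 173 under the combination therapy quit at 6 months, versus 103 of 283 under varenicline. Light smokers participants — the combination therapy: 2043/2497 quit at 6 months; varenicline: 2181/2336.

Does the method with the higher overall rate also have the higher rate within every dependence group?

Moderate smokers: the combination therapy 773/1165 = 66.4%, varenicline 772/1006 = 76.7% → varenicline
Heavy smokers: the combination therapy 43/173 = 24.9%, varenicline 103/283 = 36.4% → varenicline
Light smokers: the combination therapy 2043/2497 = 81.8%, varenicline 2181/2336 = 93.4% → varenicline
Overall: the combination therapy 2859/3835 = 74.6%, varenicline 3056/3625 = 84.3% → varenicline
Varenicline wins overall and in every dependence group — no reversal.

Yes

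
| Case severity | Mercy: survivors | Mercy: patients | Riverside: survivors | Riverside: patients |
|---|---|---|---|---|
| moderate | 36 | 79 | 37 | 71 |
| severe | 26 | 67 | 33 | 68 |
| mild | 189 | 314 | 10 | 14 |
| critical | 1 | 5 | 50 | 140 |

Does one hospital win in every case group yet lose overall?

Yes

Moderate: Mercy 36/79 = 45.6%, Riverside 37/71 = 52.1% → Riverside
Severe: Mercy 26/67 = 38.8%, Riverside 33/68 = 48.5% → Riverside
Mild: Mercy 189/314 = 60.2%, Riverside 10/14 = 71.4% → Riverside
Critical: Mercy 1/5 = 20.0%, Riverside 50/140 = 35.7% → Riverside
Overall: Mercy 252/465 = 54.2%, Riverside 130/293 = 44.4% → Mercy
Riverside wins each case group but Mercy wins overall — the comparison reverses. Riverside's patients skew toward critical, which has a lower base rate.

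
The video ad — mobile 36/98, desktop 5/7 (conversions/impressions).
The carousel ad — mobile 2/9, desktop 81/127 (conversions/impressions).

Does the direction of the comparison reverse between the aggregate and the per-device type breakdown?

Mobile: the video ad 36/98 = 36.7%, the carousel ad 2/9 = 22.2% → the video ad
Desktop: the video ad 5/7 = 71.4%, the carousel ad 81/127 = 63.8% → the video ad
Overall: the video ad 41/105 = 39.0%, the carousel ad 83/136 = 61.0% → the carousel ad
The video ad wins each device group but the carousel ad wins overall — the comparison reverses. The video ad's impressions skew toward mobile, which has a lower base rate.

Yes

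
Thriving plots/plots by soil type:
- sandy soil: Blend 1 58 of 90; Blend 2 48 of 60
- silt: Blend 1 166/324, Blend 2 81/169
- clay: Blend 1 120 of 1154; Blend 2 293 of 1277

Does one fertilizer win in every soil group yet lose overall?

Sandy soil: Blend 1 58/90 = 64.4%, Blend 2 48/60 = 80.0% → Blend 2
Silt: Blend 1 166/324 = 51.2%, Blend 2 81/169 = 47.9% → Blend 1
Clay: Blend 1 120/1154 = 10.4%, Blend 2 293/1277 = 22.9% → Blend 2
Overall: Blend 1 344/1568 = 21.9%, Blend 2 422/1506 = 28.0% → Blend 2
Neither sweeps: Blend 1 wins 1 of 3 groups, Blend 2 wins 2. Blend 2 wins overall but not every group — no Simpson reversal.

No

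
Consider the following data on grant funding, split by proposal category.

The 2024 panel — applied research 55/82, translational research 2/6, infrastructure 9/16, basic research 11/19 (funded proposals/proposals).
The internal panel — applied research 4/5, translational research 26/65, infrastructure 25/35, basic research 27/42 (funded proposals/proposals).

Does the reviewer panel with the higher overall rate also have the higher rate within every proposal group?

No

Applied research: the 2024 panel 55/82 = 67.1%, the internal panel 4/5 = 80.0% → the internal panel
Translational research: the 2024 panel 2/6 = 33.3%, the internal panel 26/65 = 40.0% → the internal panel
Infrastructure: the 2024 panel 9/16 = 56.2%, the internal panel 25/35 = 71.4% → the internal panel
Basic research: the 2024 panel 11/19 = 57.9%, the internal panel 27/42 = 64.3% → the internal panel
Overall: the 2024 panel 77/123 = 62.6%, the internal panel 82/147 = 55.8% → the 2024 panel
The internal panel wins each proposal group but the 2024 panel wins overall — the comparison reverses. The internal panel's proposals skew toward translational research, which has a lower base rate.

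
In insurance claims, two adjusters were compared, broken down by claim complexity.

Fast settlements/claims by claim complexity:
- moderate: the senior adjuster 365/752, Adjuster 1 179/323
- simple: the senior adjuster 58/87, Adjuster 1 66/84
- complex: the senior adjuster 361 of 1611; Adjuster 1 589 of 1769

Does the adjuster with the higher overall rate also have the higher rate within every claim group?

Moderate: the senior adjuster 365/752 = 48.5%, Adjuster 1 179/323 = 55.4% → Adjuster 1
Simple: the senior adjuster 58/87 = 66.7%, Adjuster 1 66/84 = 78.6% → Adjuster 1
Complex: the senior adjuster 361/1611 = 22.4%, Adjuster 1 589/1769 = 33.3% → Adjuster 1
Overall: the senior adjuster 784/2450 = 32.0%, Adjuster 1 834/2176 = 38.3% → Adjuster 1
Adjuster 1 wins overall and in every claim group — no reversal.

Yes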